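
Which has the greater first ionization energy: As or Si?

As

Si is in period 3, group 14; As is in period 4, group 15.
Across a period the outer electron is held more tightly (higher IE₁); down a group it sits in a higher shell, more shielded, and comes off more easily.
These sit on a diagonal, where the across-period and down-group effects partly cancel.
As > Si: the two effects oppose for this pair; the across-period effect wins (947 vs 786 kJ/mol).
Tabulated first ionization energy (kJ/mol): Si 786, As 947.
So As has the greater first ionization energy (As > Si).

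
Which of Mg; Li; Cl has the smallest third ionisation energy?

Cl

IE_3 is the cost of taking one more electron from the +2 cation: Mg²⁺ is the bare [Ne] core; Li²⁺ is already 1 electron into the core; Cl²⁺ still has 5 valence electrons.
Breaking into a closed-shell core is much more expensive than removing a leftover valence electron — Mg and Li have the largest IE_3 here.
Approximate IE_3 values (kJ/mol): Mg 7733, Li 11815, Cl 3822.
Overall IE_3 order: Cl < Mg < Li.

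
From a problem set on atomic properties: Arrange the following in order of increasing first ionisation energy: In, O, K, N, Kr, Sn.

K < In < Sn < O < Kr < N

N is in period 2, group 15; O is in period 2, group 16; K is in period 4, group 1; Kr is in period 4, group 18; In is in period 5, group 13; Sn is in period 5, group 14.
IE₁ increases left→right with effective nuclear charge and decreases top→bottom as the valence shell moves farther out.
These span different periods and groups, so the two trends combine.
In > K: the two effects oppose for this pair; the across-period effect wins (558 vs 419 kJ/mol).
Sn > In: both are in period 5; the period trend gives Sn the larger value.
O > Sn: both effects reinforce here, so O is clearly the higher of the two.
Kr > O: the two effects oppose for this pair; the across-period effect wins (1351 vs 1314 kJ/mol).
N > Kr: the two effects oppose for this pair; the down-group effect wins (1402 vs 1351 kJ/mol).
Note the exception: N has a higher first ionization energy than O, contrary to the simple trend — pairing an electron in O's 2p⁴ costs repulsion energy, so O ionizes more easily than half-filled N (2p³).
For reference (kJ/mol): N 1402, O 1314, K 419, Kr 1351, In 558, Sn 709.
So from lowest to highest: K < In < Sn < O < Kr < N.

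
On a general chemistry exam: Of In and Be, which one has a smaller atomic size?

Be

Be is in period 2, group 2; In is in period 5, group 13.
Radius decreases left→right (rising Z_eff, same n) and increases top→bottom (higher n).
These span different periods and groups, so the two trends combine.
In > Be: period and group pull opposite ways; the down-group shift dominates (142 vs 102 pm).
Tabulated atomic radius (pm): Be 102, In 142.
So Be has the smaller atomic size (Be < In).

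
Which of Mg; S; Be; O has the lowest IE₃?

S

The third ionization energy removes an electron from the +2 ion. For each element: Mg²⁺ is the bare [Ne] core; S²⁺ still has 4 valence electrons; Be²⁺ is the bare [He] core; O²⁺ still has 4 valence electrons.
Breaking into a closed-shell core is much more expensive than removing a leftover valence electron — Mg and Be have the largest IE_3 here.
Valence configurations: S²⁺ [Ne]3s²3p², O²⁺ [He]2s²2p².
Tabulated IE_3 (kJ/mol): Mg 7733, S 3357, Be 14849, O 5300.
Overall IE_3 order: S < O < Mg < Be.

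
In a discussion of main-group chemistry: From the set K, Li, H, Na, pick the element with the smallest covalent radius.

H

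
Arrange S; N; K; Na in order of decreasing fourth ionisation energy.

Na > N > K > S

The fourth ionization energy removes an electron from the +3 ion. For each element: S³⁺ still has 3 valence electrons; N³⁺ still has 2 valence electrons; K³⁺ is already 2 electrons into the core; Na³⁺ is already 2 electrons into the core.
Usually core removal costs more than valence removal, but here the competition is close: a tightly held n=2 valence electron can cost more to remove than an n=3 core electron, so the actual values have to decide it.
Valence configurations: S³⁺ [Ne]3s²3p¹, N³⁺ [He]2s².
Tabulated IE_4 (kJ/mol): S 4556, N 7475, K 5877, Na 9543.
Overall IE_4 order: S < K < N < Na.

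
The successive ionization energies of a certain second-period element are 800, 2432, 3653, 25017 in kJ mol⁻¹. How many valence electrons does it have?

Look for the largest jump between consecutive ionization energies: IE4/IE3 ≈ 6.8, far larger than any earlier ratio.
That jump marks the point where a core electron is being removed. So the atom has 3 valence electrons.

3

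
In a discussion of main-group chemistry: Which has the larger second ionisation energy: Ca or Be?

Be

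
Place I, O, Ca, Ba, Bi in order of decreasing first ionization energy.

O > I > Bi > Ca > Ba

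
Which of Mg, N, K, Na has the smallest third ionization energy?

K

Consider each +2 ion: Mg²⁺ is the bare [Ne] core; N²⁺ still has 3 valence electrons; K²⁺ is already 1 electron into the core; Na²⁺ is already 1 electron into the core.
Usually core removal costs more than valence removal, but here the competition is close: a tightly held n=2 valence electron can cost more to remove than an n=3 core electron, so the actual values have to decide it.
The numbers (kJ/mol): Mg 7733, N 4578, K 4420, Na 6910.
Putting it together, IE_3: K < N < Na < Mg.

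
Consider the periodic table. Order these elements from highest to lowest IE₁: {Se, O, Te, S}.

First ionization energy rises across a period (greater Z_eff holds electrons more tightly) and falls down a group (valence electrons are farther from the nucleus).
All are in group 16, so first ionization energy increases up the group.
So from highest to lowest: O > S > Se > Te.

O > S > Se > Te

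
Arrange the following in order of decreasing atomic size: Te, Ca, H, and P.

Ca, Te, P, H

H is in period 1, group 1; P is in period 3, group 15; Ca is in period 4, group 2; Te is in period 5, group 16.
Moving right in a period, electrons are added to the same shell under a stronger nuclear pull, so atoms get smaller; moving down, a new shell is opened and atoms get larger.
Here both period and group differ, so the two effects have to be weighed against each other.
P > H: period and group pull opposite ways; the down-group shift dominates (111 vs 32 pm).
Te > P: period and group pull opposite ways; the down-group shift dominates (136 vs 111 pm).
Ca > Te: period and group pull opposite ways; the across-period shift dominates (171 vs 136 pm).
For reference (pm): H 32, P 111, Ca 171, Te 136.
So from largest to smallest: Ca > Te > P > H.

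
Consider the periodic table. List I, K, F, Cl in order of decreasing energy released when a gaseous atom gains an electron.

F is in period 2, group 17; Cl is in period 3, group 17; K is in period 4, group 1; I is in period 5, group 17.
EA tends to increase across a period and decrease down a group, though the pattern is less regular than for IE or radius.
Here both period and group differ, so the two effects have to be weighed against each other.
I > K: period and group pull opposite ways; the across-period shift dominates (295 vs 48 kJ/mol).
F > I: F sits above I in group 17, so the down-group effect alone puts F higher.
Cl > F: this pair runs against the simple trend — see the exception note.
Note the exception: Cl has a higher electron affinity than F, contrary to the simple trend — F's small 2p subshell makes the incoming electron feel strong e⁻–e⁻ repulsion, so Cl actually releases more energy on gaining an electron.
Tabulated electron affinity (kJ/mol): F 328, Cl 349, K 48, I 295.
So from highest to lowest: Cl > F > I > K.

Cl > F > I > K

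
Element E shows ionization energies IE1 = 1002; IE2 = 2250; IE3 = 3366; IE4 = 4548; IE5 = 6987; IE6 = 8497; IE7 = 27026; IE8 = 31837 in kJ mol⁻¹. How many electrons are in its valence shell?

Look for the largest jump between consecutive ionization energies: IE7/IE6 ≈ 3.2, far larger than any earlier ratio.
That jump marks the point where a core electron is being removed. So the atom has 6 valence electrons.

6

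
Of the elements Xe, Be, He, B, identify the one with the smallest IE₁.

B

He is in period 1, group 18; Be is in period 2, group 2; B is in period 2, group 13; Xe is in period 5, group 18.
Removing the outermost electron gets harder across a period and easier down a group.
Neither a single period nor a single group — weigh both effects.
Be > B: this pair runs against the simple trend — see the exception note.
Xe > Be: period and group pull opposite ways; the across-period shift dominates (1170 vs 900 kJ/mol).
He > Xe: He sits above Xe in group 18, so the down-group effect alone puts He higher.
Note the exception: Be has a higher first ionization energy than B, contrary to the simple trend — removing B's lone 2p electron is easier than breaking Be's filled 2s².
For reference (kJ/mol): He 2372, Be 900, B 801, Xe 1170.
The smallest IE₁ among these belongs to B.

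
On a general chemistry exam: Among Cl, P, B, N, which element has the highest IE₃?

N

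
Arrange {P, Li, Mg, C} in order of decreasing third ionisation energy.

After 2 electrons have been removed, what remains? P²⁺ still has 3 valence electrons; Li²⁺ is already 1 electron into the core; Mg²⁺ is the bare [Ne] core; C²⁺ still has 2 valence electrons.
Pulling an electron out of a noble-gas core costs far more than removing a remaining valence electron, so Mg and Li sit at the high end of IE_3.
Valence configurations: P²⁺ [Ne]3s²3p¹, C²⁺ [He]2s².
Tabulated IE_3 (kJ/mol): P 2914, Li 11815, Mg 7733, C 4620.
So the third ionization energies run P < C < Mg < Li.

Li > Mg > C > P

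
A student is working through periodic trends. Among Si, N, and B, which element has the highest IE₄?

B

After 3 electrons have been removed, what remains? Si³⁺ still has 1 valence electron; N³⁺ still has 2 valence electrons; B³⁺ is the bare [He] core.
Pulling an electron out of a noble-gas core costs far more than removing a remaining valence electron, so B sits at the high end of IE_4.
Valence configurations: Si³⁺ [Ne]3s¹, N³⁺ [He]2s².
Tabulated IE_4 (kJ/mol): Si 4356, N 7475, B 25026.
Overall IE_4 order: Si < N < B.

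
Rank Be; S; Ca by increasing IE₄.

Consider each +3 ion: Be³⁺ is already 1 electron into the core; S³⁺ still has 3 valence electrons; Ca³⁺ is already 1 electron into the core.
Pulling an electron out of a noble-gas core costs far more than removing a remaining valence electron, so Ca and Be sit at the high end of IE_4.
Approximate IE_4 values (kJ/mol): Be 21007, S 4556, Ca 6491.
Overall IE_4 order: S < Ca < Be.

S < Ca < Be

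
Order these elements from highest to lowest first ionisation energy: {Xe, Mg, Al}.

Xe > Mg > Al

Mg is in period 3, group 2; Al is in period 3, group 13; Xe is in period 5, group 18.
IE₁ increases left→right with effective nuclear charge and decreases top→bottom as the valence shell moves farther out.
Neither a single period nor a single group — weigh both effects.
Mg > Al: this pair runs against the simple trend — see the exception note.
Xe > Mg: the two effects oppose for this pair; the across-period effect wins (1170 vs 738 kJ/mol).
Note the exception: Mg has a higher first ionization energy than Al, contrary to the simple trend — Al's single 3p electron is easier to remove than one from Mg's filled 3s².
Tabulated first ionization energy (kJ/mol): Mg 738, Al 578, Xe 1170.
So from highest to lowest: Xe > Mg > Al.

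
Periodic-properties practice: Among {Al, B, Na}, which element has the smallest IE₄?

Na

After 3 electrons have been removed, what remains? Al³⁺ is the bare [Ne] core; B³⁺ is the bare [He] core; Na³⁺ is already 2 electrons into the core.
All of these are removing an electron from a noble-gas core or deeper; the smaller core (lower principal quantum number) is held far more tightly, and within a period the higher nuclear charge binds the same core more tightly.
Tabulated IE_4 (kJ/mol): Al 11577, B 25026, Na 9543.
Putting it together, IE_4: Na < Al < B.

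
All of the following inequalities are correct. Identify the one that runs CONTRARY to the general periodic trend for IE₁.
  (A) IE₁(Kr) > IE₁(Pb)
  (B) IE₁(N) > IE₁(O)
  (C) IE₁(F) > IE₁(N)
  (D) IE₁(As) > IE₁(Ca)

The general trend: IE₁ increases across a period and decreases down a group.
(A) Kr (period 4, group 18) vs Pb (period 6, group 14): the stated order agrees with the simple trend.
(B) N (period 2, group 15) vs O (period 2, group 16): the stated order contradicts the simple trend.
(C) F (period 2, group 17) vs N (period 2, group 15): the stated order agrees with the simple trend.
(D) As (period 4, group 15) vs Ca (period 4, group 2): the stated order agrees with the simple trend.
The exception is (B): pairing an electron in O's 2p⁴ costs repulsion energy, so O ionizes more easily than half-filled N (2p³).

(B)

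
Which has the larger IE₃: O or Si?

Consider each +2 ion: O²⁺ still has 4 valence electrons; Si²⁺ still has 2 valence electrons.
All are still removing valence electrons, so compare the +2 ions as you would atoms: IE_3 generally rises across a period (higher Z_eff) and falls down a group (larger shell), subject to the usual subshell exceptions.
Valence configurations: O²⁺ [He]2s²2p², Si²⁺ [Ne]3s².
Tabulated IE_3 (kJ/mol): O 5300, Si 3232.
Overall IE_3 order: Si < O.

O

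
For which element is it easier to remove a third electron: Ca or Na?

Ca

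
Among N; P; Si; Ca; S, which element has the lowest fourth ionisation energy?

Si

IE_4 is the cost of taking one more electron from the +3 cation: N³⁺ still has 2 valence electrons; P³⁺ still has 2 valence electrons; Si³⁺ still has 1 valence electron; Ca³⁺ is already 1 electron into the core; S³⁺ still has 3 valence electrons.
Usually core removal costs more than valence removal, but here the competition is close: a tightly held n=2 valence electron can cost more to remove than an n=3 core electron, so the actual values have to decide it.
Valence configurations: N³⁺ [He]2s², P³⁺ [Ne]3s², Si³⁺ [Ne]3s¹, S³⁺ [Ne]3s²3p¹.
S³⁺ loses a lone 3p electron whereas P³⁺ must break into a filled 3s² pair, so IE_4(P) > IE_4(S) even though S has the higher nuclear charge.
Tabulated IE_4 (kJ/mol): N 7475, P 4964, Si 4356, Ca 6491, S 4556.
Overall IE_4 order: Si < S < P < Ca < N.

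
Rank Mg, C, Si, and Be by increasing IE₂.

The second ionization energy removes an electron from the +1 ion. For each element: Mg⁺ still has 1 valence electron; C⁺ still has 3 valence electrons; Si⁺ still has 3 valence electrons; Be⁺ still has 1 valence electron.
All are still removing valence electrons, so compare the +1 ions as you would atoms: IE_2 generally rises across a period (higher Z_eff) and falls down a group (larger shell), subject to the usual subshell exceptions.
Valence configurations: Mg⁺ [Ne]3s¹, C⁺ [He]2s²2p¹, Si⁺ [Ne]3s²3p¹, Be⁺ [He]2s¹.
The numbers (kJ/mol): Mg 1451, C 2353, Si 1577, Be 1757.
So the second ionization energies run Mg < Si < Be < C.

Mg, Si, Be, C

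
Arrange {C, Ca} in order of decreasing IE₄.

Ca > C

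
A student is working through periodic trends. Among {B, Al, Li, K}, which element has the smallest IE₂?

Al

Consider each +1 ion: B⁺ still has 2 valence electrons; Al⁺ still has 2 valence electrons; Li⁺ is the bare [He] core; K⁺ is the bare [Ar] core.
Core electrons are held far more tightly than valence electrons, so K and Li top the IE_2 order.
Valence configurations: B⁺ [He]2s², Al⁺ [Ne]3s².
The numbers (kJ/mol): B 2427, Al 1817, Li 7298, K 3052.
Putting it together, IE_2: Al < B < K < Li.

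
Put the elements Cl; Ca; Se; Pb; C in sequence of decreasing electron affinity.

C is in period 2, group 14; Cl is in period 3, group 17; Ca is in period 4, group 2; Se is in period 4, group 16; Pb is in period 6, group 14.
Electron affinity generally becomes more exothermic across a period toward the halogens and less exothermic down a group.
Here both period and group differ, so the two effects have to be weighed against each other.
Pb > Ca: the two effects oppose for this pair; the across-period effect wins (35 vs 2 kJ/mol).
C > Pb: they share group 14; the group trend gives C the larger value.
Se > C: the two effects oppose for this pair; the across-period effect wins (195 vs 122 kJ/mol).
Cl > Se: both effects reinforce here, so Cl is clearly the higher of the two.
Tabulated electron affinity (kJ/mol): C 122, Cl 349, Ca 2, Se 195, Pb 35.
So from highest to lowest: Cl > Se > C > Pb > Ca.

Cl > Se > C > Pb > Ca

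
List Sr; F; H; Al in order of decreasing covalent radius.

Sr, Al, F, H

H is in period 1, group 1; F is in period 2, group 17; Al is in period 3, group 13; Sr is in period 5, group 2.
Radius decreases left→right (rising Z_eff, same n) and increases top→bottom (higher n).
These span different periods and groups, so the two trends combine.
F > H: period and group pull opposite ways; the down-group shift dominates (64 vs 32 pm).
Al > F: relative to F, both the across-period and down-group shifts push Al's atomic radius up.
Sr > Al: relative to Al, both the across-period and down-group shifts push Sr's atomic radius up.
Approximate values (pm): H 32, F 64, Al 126, Sr 185.
So from largest to smallest: Sr > Al > F > H.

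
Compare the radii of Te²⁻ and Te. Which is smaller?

Forming Te²⁻ adds 2 electrons to Te. More electron–electron repulsion in the same shell, with unchanged nuclear charge, lets the cloud expand.
An anion is larger than its parent atom: Te²⁻ > Te.

Te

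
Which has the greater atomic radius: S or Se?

Se

S is in period 3, group 16; Se is in period 4, group 16.
Across a period the added protons contract the valence shell; down a group each new principal shell makes the atom larger.
All are in group 16, so atomic radius increases down the group.
So Se has the greater atomic radius (Se > S).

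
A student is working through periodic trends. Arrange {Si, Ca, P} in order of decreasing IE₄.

After 3 electrons have been removed, what remains? Si³⁺ still has 1 valence electron; Ca³⁺ is already 1 electron into the core; P³⁺ still has 2 valence electrons.
Pulling an electron out of a noble-gas core costs far more than removing a remaining valence electron, so Ca sits at the high end of IE_4.
Valence configurations: Si³⁺ [Ne]3s¹, P³⁺ [Ne]3s².
Tabulated IE_4 (kJ/mol): Si 4356, Ca 6491, P 4964.
Overall IE_4 order: Si < P < Ca.

Ca > P > Si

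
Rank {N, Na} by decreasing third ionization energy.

IE_3 is the cost of taking one more electron from the +2 cation: N²⁺ still has 3 valence electrons; Na²⁺ is already 1 electron into the core.
Breaking into a closed-shell core is much more expensive than removing a leftover valence electron — Na has the largest IE_3 here.
Tabulated IE_3 (kJ/mol): N 4578, Na 6910.
Hence IE_3: N < Na.

Na > N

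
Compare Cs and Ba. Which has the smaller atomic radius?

Radius decreases left→right (rising Z_eff, same n) and increases top→bottom (higher n).
All lie in period 6, so atomic radius increases right to left.
So Ba has the smaller atomic radius (Ba < Cs).

Ba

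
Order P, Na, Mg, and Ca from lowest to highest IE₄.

P < Ca < Na < Mg

IE_4 is the cost of taking one more electron from the +3 cation: P³⁺ still has 2 valence electrons; Na³⁺ is already 2 electrons into the core; Mg³⁺ is already 1 electron into the core; Ca³⁺ is already 1 electron into the core.
Breaking into a closed-shell core is much more expensive than removing a leftover valence electron — Ca, Na and Mg have the largest IE_4 here.
Tabulated IE_4 (kJ/mol): P 4964, Na 9543, Mg 10543, Ca 6491.
Hence IE_4: P < Ca < Na < Mg.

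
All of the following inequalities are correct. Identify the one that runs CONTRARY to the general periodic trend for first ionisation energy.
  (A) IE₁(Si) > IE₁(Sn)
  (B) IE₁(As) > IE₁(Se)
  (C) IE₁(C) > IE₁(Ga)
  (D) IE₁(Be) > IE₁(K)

The general trend: first ionisation energy increases across a period and decreases down a group.
(A) Si (period 3, group 14) vs Sn (period 5, group 14): the stated order agrees with the simple trend.
(B) As (period 4, group 15) vs Se (period 4, group 16): the stated order contradicts the simple trend.
(C) C (period 2, group 14) vs Ga (period 4, group 13): the stated order agrees with the simple trend.
(D) Be (period 2, group 2) vs K (period 4, group 1): the stated order agrees with the simple trend.
The exception is (B): Se (4p⁴) ionizes more easily than half-filled As (4p³).

(B)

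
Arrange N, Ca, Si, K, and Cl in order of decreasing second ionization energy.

IE_2 is the cost of taking one more electron from the +1 cation: N⁺ still has 4 valence electrons; Ca⁺ still has 1 valence electron; Si⁺ still has 3 valence electrons; K⁺ is the bare [Ar] core; Cl⁺ still has 6 valence electrons.
Core electrons are held far more tightly than valence electrons, so K tops the IE_2 order.
Valence configurations: N⁺ [He]2s²2p², Ca⁺ [Ar]4s¹, Si⁺ [Ne]3s²3p¹, Cl⁺ [Ne]3s²3p⁴.
Approximate IE_2 values (kJ/mol): N 2856, Ca 1145, Si 1577, K 3052, Cl 2298.
Overall IE_2 order: Ca < Si < Cl < N < K.

K, N, Cl, Si, Ca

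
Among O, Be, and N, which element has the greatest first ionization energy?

N

Be is in period 2, group 2; N is in period 2, group 15; O is in period 2, group 16.
Removing the outermost electron gets harder across a period and easier down a group.
All lie in period 2; the across-period trend (first ionization energy increases left to right) applies, with the exception below.
Note the exception: N has a higher first ionization energy than O, contrary to the simple trend — pairing an electron in O's 2p⁴ costs repulsion energy, so O ionizes more easily than half-filled N (2p³).
Approximate values (kJ/mol): Be 900, N 1402, O 1314.
The greatest first ionization energy among these belongs to N.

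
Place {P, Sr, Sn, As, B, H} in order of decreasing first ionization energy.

H > P > As > B > Sn > Sr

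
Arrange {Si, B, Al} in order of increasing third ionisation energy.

Al < Si < B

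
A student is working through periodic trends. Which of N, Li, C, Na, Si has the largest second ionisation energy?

Li

After 1 electron has been removed, what remains? N⁺ still has 4 valence electrons; Li⁺ is the bare [He] core; C⁺ still has 3 valence electrons; Na⁺ is the bare [Ne] core; Si⁺ still has 3 valence electrons.
Core electrons are held far more tightly than valence electrons, so Na and Li top the IE_2 order.
Valence configurations: N⁺ [He]2s²2p², C⁺ [He]2s²2p¹, Si⁺ [Ne]3s²3p¹.
The numbers (kJ/mol): N 2856, Li 7298, C 2353, Na 4562, Si 1577.
So the second ionization energies run Si < C < N < Na < Li.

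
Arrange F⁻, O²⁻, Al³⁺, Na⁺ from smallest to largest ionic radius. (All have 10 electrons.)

Al³⁺, Na⁺, F⁻, O²⁻

All of these have 10 electrons, so size is governed by nuclear charge alone: the more protons, the stronger the pull on the same electron cloud, and the smaller the ion.
Nuclear charges: Al³⁺ (Z=13), Na⁺ (Z=11), F⁻ (Z=9), O²⁻ (Z=8).
Smallest to largest: Al³⁺ < Na⁺ < F⁻ < O²⁻.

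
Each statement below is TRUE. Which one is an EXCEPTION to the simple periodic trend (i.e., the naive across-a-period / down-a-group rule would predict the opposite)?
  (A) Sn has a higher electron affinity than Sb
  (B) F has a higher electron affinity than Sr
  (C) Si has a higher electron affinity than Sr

(A)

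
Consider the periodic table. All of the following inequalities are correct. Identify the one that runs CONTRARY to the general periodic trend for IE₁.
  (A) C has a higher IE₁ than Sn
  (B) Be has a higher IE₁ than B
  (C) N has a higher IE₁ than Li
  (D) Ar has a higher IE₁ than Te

The general trend: IE₁ increases across a period and decreases down a group.
(A) C (period 2, group 14) vs Sn (period 5, group 14): the stated order agrees with the simple trend.
(B) Be (period 2, group 2) vs B (period 2, group 13): the stated order contradicts the simple trend.
(C) N (period 2, group 15) vs Li (period 2, group 1): the stated order agrees with the simple trend.
(D) Ar (period 3, group 18) vs Te (period 5, group 16): the stated order agrees with the simple trend.
The exception is (B): removing B's lone 2p electron is easier than breaking Be's filled 2s².

(B)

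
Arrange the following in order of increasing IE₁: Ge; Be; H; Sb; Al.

Al < Ge < Sb < Be < H

H is in period 1, group 1; Be is in period 2, group 2; Al is in period 3, group 13; Ge is in period 4, group 14; Sb is in period 5, group 15.
First ionization energy rises across a period (greater Z_eff holds electrons more tightly) and falls down a group (valence electrons are farther from the nucleus).
These sit on a diagonal, where the across-period and down-group effects partly cancel.
Ge > Al: the two effects oppose for this pair; the across-period effect wins (762 vs 578 kJ/mol).
Sb > Ge: the two effects oppose for this pair; the across-period effect wins (831 vs 762 kJ/mol).
Be > Sb: period and group pull opposite ways; the down-group shift dominates (900 vs 831 kJ/mol).
H > Be: the two effects oppose for this pair; the down-group effect wins (1312 vs 900 kJ/mol).
For reference (kJ/mol): H 1312, Be 900, Al 578, Ge 762, Sb 831.
So from lowest to highest: Al < Ge < Sb < Be < H.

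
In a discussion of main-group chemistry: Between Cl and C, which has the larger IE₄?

IE_4 is the cost of taking one more electron from the +3 cation: Cl³⁺ still has 4 valence electrons; C³⁺ still has 1 valence electron.
All are still removing valence electrons, so compare the +3 ions as you would atoms: IE_4 generally rises across a period (higher Z_eff) and falls down a group (larger shell), subject to the usual subshell exceptions.
Valence configurations: Cl³⁺ [Ne]3s²3p², C³⁺ [He]2s¹.
Tabulated IE_4 (kJ/mol): Cl 5159, C 6223.
Overall IE_4 order: Cl < C.

C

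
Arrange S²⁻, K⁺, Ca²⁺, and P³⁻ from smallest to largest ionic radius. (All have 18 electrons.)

All of these have 18 electrons, so size is governed by nuclear charge alone: the more protons, the stronger the pull on the same electron cloud, and the smaller the ion.
Nuclear charges: Ca²⁺ (Z=20), K⁺ (Z=19), S²⁻ (Z=16), P³⁻ (Z=15).
Smallest to largest: Ca²⁺ < K⁺ < S²⁻ < P³⁻.

Ca²⁺, K⁺, S²⁻, P³⁻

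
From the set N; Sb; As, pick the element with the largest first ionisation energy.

First ionization energy rises across a period (greater Z_eff holds electrons more tightly) and falls down a group (valence electrons are farther from the nucleus).
All are in group 15, so first ionization energy increases up the group.
The largest first ionisation energy among these belongs to N.

N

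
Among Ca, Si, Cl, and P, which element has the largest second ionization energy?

The second ionization energy removes an electron from the +1 ion. For each element: Ca⁺ still has 1 valence electron; Si⁺ still has 3 valence electrons; Cl⁺ still has 6 valence electrons; P⁺ still has 4 valence electrons.
All are still removing valence electrons, so compare the +1 ions as you would atoms: IE_2 generally rises across a period (higher Z_eff) and falls down a group (larger shell), subject to the usual subshell exceptions.
Valence configurations: Ca⁺ [Ar]4s¹, Si⁺ [Ne]3s²3p¹, Cl⁺ [Ne]3s²3p⁴, P⁺ [Ne]3s²3p².
The numbers (kJ/mol): Ca 1145, Si 1577, Cl 2298, P 1907.
So the second ionization energies run Ca < Si < P < Cl.

Cl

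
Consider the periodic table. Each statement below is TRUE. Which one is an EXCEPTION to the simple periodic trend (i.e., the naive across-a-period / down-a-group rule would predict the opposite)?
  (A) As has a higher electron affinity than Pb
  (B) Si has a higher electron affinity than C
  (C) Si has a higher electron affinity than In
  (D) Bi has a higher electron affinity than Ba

(B)

The general trend: electron affinity increases across a period and decreases down a group.
(A) As (period 4, group 15) vs Pb (period 6, group 14): the stated order agrees with the simple trend.
(B) Si (period 3, group 14) vs C (period 2, group 14): the stated order contradicts the simple trend.
(C) Si (period 3, group 14) vs In (period 5, group 13): the stated order agrees with the simple trend.
(D) Bi (period 6, group 15) vs Ba (period 6, group 2): the stated order agrees with the simple trend.
The exception is (B): Si's larger, more diffuse 3p orbitals accept an added electron slightly more readily than C's compact 2p.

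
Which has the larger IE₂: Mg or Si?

After 1 electron has been removed, what remains? Mg⁺ still has 1 valence electron; Si⁺ still has 3 valence electrons.
All are still removing valence electrons, so compare the +1 ions as you would atoms: IE_2 generally rises across a period (higher Z_eff) and falls down a group (larger shell), subject to the usual subshell exceptions.
Valence configurations: Mg⁺ [Ne]3s¹, Si⁺ [Ne]3s²3p¹.
Tabulated IE_2 (kJ/mol): Mg 1451, Si 1577.
Overall IE_2 order: Mg < Si.

Si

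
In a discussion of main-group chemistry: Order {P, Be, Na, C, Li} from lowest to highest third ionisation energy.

IE_3 is the cost of taking one more electron from the +2 cation: P²⁺ still has 3 valence electrons; Be²⁺ is the bare [He] core; Na²⁺ is already 1 electron into the core; C²⁺ still has 2 valence electrons; Li²⁺ is already 1 electron into the core.
Breaking into a closed-shell core is much more expensive than removing a leftover valence electron — Na, Li and Be have the largest IE_3 here.
Valence configurations: P²⁺ [Ne]3s²3p¹, C²⁺ [He]2s².
Tabulated IE_3 (kJ/mol): P 2914, Be 14849, Na 6910, C 4620, Li 11815.
So the third ionization energies run P < C < Na < Li < Be.

P < C < Na < Li < Be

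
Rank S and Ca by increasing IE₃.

The third ionization energy removes an electron from the +2 ion. For each element: S²⁺ still has 4 valence electrons; Ca²⁺ is the bare [Ar] core.
Core electrons are held far more tightly than valence electrons, so Ca tops the IE_3 order.
The numbers (kJ/mol): S 3357, Ca 4912.
So the third ionization energies run S < Ca.

S < Ca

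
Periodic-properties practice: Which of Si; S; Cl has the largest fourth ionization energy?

The fourth ionization energy removes an electron from the +3 ion. For each element: Si³⁺ still has 1 valence electron; S³⁺ still has 3 valence electrons; Cl³⁺ still has 4 valence electrons.
All are still removing valence electrons, so compare the +3 ions as you would atoms: IE_4 generally rises across a period (higher Z_eff) and falls down a group (larger shell), subject to the usual subshell exceptions.
Valence configurations: Si³⁺ [Ne]3s¹, S³⁺ [Ne]3s²3p¹, Cl³⁺ [Ne]3s²3p².
Tabulated IE_4 (kJ/mol): Si 4356, S 4556, Cl 5159.
Putting it together, IE_4: Si < S < Cl.

Cl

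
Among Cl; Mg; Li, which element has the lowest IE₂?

Mg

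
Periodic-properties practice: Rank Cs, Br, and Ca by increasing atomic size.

Br < Ca < Cs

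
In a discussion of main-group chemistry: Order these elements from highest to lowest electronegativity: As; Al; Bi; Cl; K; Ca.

Atoms toward the upper right of the periodic table pull bonding electrons most strongly.
Neither a single period nor a single group — weigh both effects.
Ca > K: both are in period 4; the period trend gives Ca the larger value.
Al > Ca: both effects reinforce here, so Al is clearly the higher of the two.
Bi > Al: the two effects oppose for this pair; the across-period effect wins (2.02 vs 1.61).
As > Bi: As sits above Bi in group 15, so the down-group effect alone puts As higher.
Cl > As: both effects reinforce here, so Cl is clearly the higher of the two.
Approximate values (Pauling): Al 1.61, Cl 3.16, K 0.82, Ca 1.00, As 2.18, Bi 2.02.
So from highest to lowest: Cl > As > Bi > Al > Ca > K.

Cl > As > Bi > Al > Ca > K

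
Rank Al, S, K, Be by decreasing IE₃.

Consider each +2 ion: Al²⁺ still has 1 valence electron; S²⁺ still has 4 valence electrons; K²⁺ is already 1 electron into the core; Be²⁺ is the bare [He] core.
Core electrons are held far more tightly than valence electrons, so K and Be top the IE_3 order.
Valence configurations: Al²⁺ [Ne]3s¹, S²⁺ [Ne]3s²3p².
Tabulated IE_3 (kJ/mol): Al 2745, S 3357, K 4420, Be 14849.
So the third ionization energies run Al < S < K < Be.

Be > K > S > Al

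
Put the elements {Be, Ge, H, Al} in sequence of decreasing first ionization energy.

H > Be > Ge > Al

Removing the outermost electron gets harder across a period and easier down a group.
A diagonal step moves right (one effect) and down (the opposite effect) at once.
Ge > Al: the two effects oppose for this pair; the across-period effect wins (762 vs 578 kJ/mol).
Be > Ge: period and group pull opposite ways; the down-group shift dominates (900 vs 762 kJ/mol).
H > Be: the two effects oppose for this pair; the down-group effect wins (1312 vs 900 kJ/mol).
Approximate values (kJ/mol): H 1312, Be 900, Al 578, Ge 762.
So from highest to lowest: H > Be > Ge > Al.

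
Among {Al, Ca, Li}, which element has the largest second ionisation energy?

IE_2 is the cost of taking one more electron from the +1 cation: Al⁺ still has 2 valence electrons; Ca⁺ still has 1 valence electron; Li⁺ is the bare [He] core.
Breaking into a closed-shell core is much more expensive than removing a leftover valence electron — Li has the largest IE_2 here.
Valence configurations: Al⁺ [Ne]3s², Ca⁺ [Ar]4s¹.
Approximate IE_2 values (kJ/mol): Al 1817, Ca 1145, Li 7298.
Putting it together, IE_2: Ca < Al < Li.

Li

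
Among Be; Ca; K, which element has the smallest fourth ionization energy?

After 3 electrons have been removed, what remains? Be³⁺ is already 1 electron into the core; Ca³⁺ is already 1 electron into the core; K³⁺ is already 2 electrons into the core.
All of these are removing an electron from a noble-gas core or deeper; the smaller core (lower principal quantum number) is held far more tightly, and within a period the higher nuclear charge binds the same core more tightly.
Tabulated IE_4 (kJ/mol): Be 21007, Ca 6491, K 5877.
So the fourth ionization energies run K < Ca < Be.

K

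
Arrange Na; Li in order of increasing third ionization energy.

Na < Li

IE_3 is the cost of taking one more electron from the +2 cation: Na²⁺ is already 1 electron into the core; Li²⁺ is already 1 electron into the core.
All of these are removing an electron from a noble-gas core or deeper; the smaller core (lower principal quantum number) is held far more tightly, and within a period the higher nuclear charge binds the same core more tightly.
The numbers (kJ/mol): Na 6910, Li 11815.
Overall IE_3 order: Na < Li.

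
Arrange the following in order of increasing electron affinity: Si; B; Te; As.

B, As, Si, Te

B is in period 2, group 13; Si is in period 3, group 14; As is in period 4, group 15; Te is in period 5, group 16.
EA tends to increase across a period and decrease down a group, though the pattern is less regular than for IE or radius.
These sit on a diagonal, where the across-period and down-group effects partly cancel.
As > B: period and group pull opposite ways; the across-period shift dominates (78 vs 27 kJ/mol).
Si > As: the two effects oppose for this pair; the down-group effect wins (134 vs 78 kJ/mol).
Te > Si: period and group pull opposite ways; the across-period shift dominates (190 vs 134 kJ/mol).
For reference (kJ/mol): B 27, Si 134, As 78, Te 190.
So from lowest to highest: B < As < Si < Te.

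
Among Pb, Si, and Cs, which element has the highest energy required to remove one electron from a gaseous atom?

Si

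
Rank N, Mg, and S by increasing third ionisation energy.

S < N < Mg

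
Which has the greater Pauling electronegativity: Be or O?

O

Be is in period 2, group 2; O is in period 2, group 16.
Atoms toward the upper right of the periodic table pull bonding electrons most strongly.
All lie in period 2, so electronegativity increases left to right.
So O has the greater Pauling electronegativity (O > Be).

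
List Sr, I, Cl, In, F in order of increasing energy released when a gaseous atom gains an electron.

F is in period 2, group 17; Cl is in period 3, group 17; Sr is in period 5, group 2; In is in period 5, group 13; I is in period 5, group 17.
EA tends to increase across a period and decrease down a group, though the pattern is less regular than for IE or radius.
These span different periods and groups, so the two trends combine.
In > Sr: both are in period 5; the period trend gives In the larger value.
I > In: I lies to the right of In in period 5, so the across-period effect alone puts I higher.
F > I: F sits above I in group 17, so the down-group effect alone puts F higher.
Cl > F: this pair runs against the simple trend — see the exception note.
Note the exception: Cl has a higher electron affinity than F, contrary to the simple trend — F's small 2p subshell makes the incoming electron feel strong e⁻–e⁻ repulsion, so Cl actually releases more energy on gaining an electron.
For reference (kJ/mol): F 328, Cl 349, Sr 5, In 29, I 295.
So from lowest to highest: Sr < In < I < F < Cl.

Sr, In, I, F, Cl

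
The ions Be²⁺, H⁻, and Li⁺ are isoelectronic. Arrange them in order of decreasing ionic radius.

H⁻, Li⁺, Be²⁺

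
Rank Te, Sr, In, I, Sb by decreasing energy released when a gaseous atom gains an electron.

Atoms with high Z_eff and room in the valence shell (especially the halogens) have the most exothermic electron affinities.
All lie in period 5, so electron affinity increases left to right.
So from highest to lowest: I > Te > Sb > In > Sr.

I > Te > Sb > In > Sr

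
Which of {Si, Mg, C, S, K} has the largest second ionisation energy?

K

IE_2 is the cost of taking one more electron from the +1 cation: Si⁺ still has 3 valence electrons; Mg⁺ still has 1 valence electron; C⁺ still has 3 valence electrons; S⁺ still has 5 valence electrons; K⁺ is the bare [Ar] core.
Breaking into a closed-shell core is much more expensive than removing a leftover valence electron — K has the largest IE_2 here.
Valence configurations: Si⁺ [Ne]3s²3p¹, Mg⁺ [Ne]3s¹, C⁺ [He]2s²2p¹, S⁺ [Ne]3s²3p³.
The numbers (kJ/mol): Si 1577, Mg 1451, C 2353, S 2252, K 3052.
So the second ionization energies run Mg < Si < S < C < K.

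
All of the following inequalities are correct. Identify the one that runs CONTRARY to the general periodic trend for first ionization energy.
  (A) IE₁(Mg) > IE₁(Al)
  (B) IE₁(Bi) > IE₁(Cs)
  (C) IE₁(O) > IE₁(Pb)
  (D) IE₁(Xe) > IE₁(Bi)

(A)

The general trend: first ionization energy increases across a period and decreases down a group.
(A) Mg (period 3, group 2) vs Al (period 3, group 13): the stated order contradicts the simple trend.
(B) Bi (period 6, group 15) vs Cs (period 6, group 1): the stated order agrees with the simple trend.
(C) O (period 2, group 16) vs Pb (period 6, group 14): the stated order agrees with the simple trend.
(D) Xe (period 5, group 18) vs Bi (period 6, group 15): the stated order agrees with the simple trend.
The exception is (A): Al's single 3p electron is easier to remove than one from Mg's filled 3s².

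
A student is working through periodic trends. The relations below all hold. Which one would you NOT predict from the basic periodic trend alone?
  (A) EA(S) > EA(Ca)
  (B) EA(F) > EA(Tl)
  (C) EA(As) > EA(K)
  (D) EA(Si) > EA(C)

The general trend: electron affinity increases across a period and decreases down a group.
(A) S (period 3, group 16) vs Ca (period 4, group 2): the stated order agrees with the simple trend.
(B) F (period 2, group 17) vs Tl (period 6, group 13): the stated order agrees with the simple trend.
(C) As (period 4, group 15) vs K (period 4, group 1): the stated order agrees with the simple trend.
(D) Si (period 3, group 14) vs C (period 2, group 14): the stated order contradicts the simple trend.
The exception is (D): Si's larger, more diffuse 3p orbitals accept an added electron slightly more readily than C's compact 2p.

(D)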